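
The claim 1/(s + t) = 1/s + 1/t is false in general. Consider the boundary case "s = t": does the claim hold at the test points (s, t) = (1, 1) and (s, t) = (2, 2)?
At (1, 1): LHS = 1/2 ≠ RHS = 2
At (2, 2): LHS = 1/4 ≠ RHS = 1

Answer: No, fails at both test points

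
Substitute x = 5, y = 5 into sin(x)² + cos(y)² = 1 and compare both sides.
LHS = sin(5)² + cos(5)² = 1
RHS = 1

LHS = RHS: the two sides agree.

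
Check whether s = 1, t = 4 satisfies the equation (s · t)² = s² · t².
Holds

Substituting s = 1, t = 4:

LHS = (1 · 4)² = 16
RHS = 1² · 4² = 16

LHS = RHS, so the equation holds at this point.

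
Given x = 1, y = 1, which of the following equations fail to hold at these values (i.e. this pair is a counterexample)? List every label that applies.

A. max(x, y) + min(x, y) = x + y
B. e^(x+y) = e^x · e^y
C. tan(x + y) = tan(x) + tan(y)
Evaluating each claim at the given values:
A. LHS = 2, RHS = 2 → holds here (LHS = RHS)
B. LHS = e^2 ≈ 7.389, RHS = e^2 ≈ 7.389 → holds here (LHS = RHS)
C. LHS = tan(2) ≈ -2.185, RHS = 2·tan(1) ≈ 3.115 → fails here (LHS ≠ RHS)

Answer: C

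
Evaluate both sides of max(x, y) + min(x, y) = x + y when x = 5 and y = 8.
LHS = max(5, 8) + min(5, 8) = 13
RHS = 5 + 8 = 13

LHS = RHS: the two sides agree.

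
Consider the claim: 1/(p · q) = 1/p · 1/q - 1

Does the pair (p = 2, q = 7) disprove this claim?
Substituting p = 2, q = 7:
LHS = 1/(2 · 7) = 1/14
RHS = 1/2 · 1/7 - 1 = -13/14

Since LHS ≠ RHS, this pair disproves the claim.

Answer: Yes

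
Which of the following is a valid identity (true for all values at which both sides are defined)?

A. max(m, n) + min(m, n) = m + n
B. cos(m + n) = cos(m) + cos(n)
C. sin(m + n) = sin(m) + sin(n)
A: holds — e.g. at (4, 4), both sides equal 8.
B: fails at (6, 7) — LHS = cos(13) ≈ 0.9074, RHS = cos(7) + cos(6) ≈ 1.714.
C: fails at (5, 8) — LHS = sin(13) ≈ 0.4202, RHS = sin(5) + sin(8) ≈ 0.03043.

Answer: A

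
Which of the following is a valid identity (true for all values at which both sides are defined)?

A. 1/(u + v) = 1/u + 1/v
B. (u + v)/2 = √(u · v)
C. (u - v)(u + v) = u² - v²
A: fails at (3, 7) — LHS = 1/10, RHS = 10/21.
B: fails at (1, 4) — LHS = 5/2, RHS = 2.
C: holds — e.g. at (1, 5), both sides equal -24.

Answer: C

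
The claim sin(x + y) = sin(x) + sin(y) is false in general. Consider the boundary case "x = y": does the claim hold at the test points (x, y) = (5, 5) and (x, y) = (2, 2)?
At (5, 5): LHS = sin(10) ≈ -0.544 ≠ RHS = 2·sin(5) ≈ -1.918
At (2, 2): LHS = sin(4) ≈ -0.7568 ≠ RHS = 2·sin(2) ≈ 1.819

Answer: No, fails at both test points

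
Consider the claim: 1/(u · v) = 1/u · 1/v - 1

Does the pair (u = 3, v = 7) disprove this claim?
Yes

Substituting u = 3, v = 7:
LHS = 1/(3 · 7) = 1/21
RHS = 1/3 · 1/7 - 1 = -20/21

Since LHS ≠ RHS, this pair disproves the claim.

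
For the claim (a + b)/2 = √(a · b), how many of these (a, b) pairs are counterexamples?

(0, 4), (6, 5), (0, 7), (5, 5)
Testing each pair:
(0, 4): LHS = 2, RHS = 0 → counterexample
(6, 5): LHS = 11/2, RHS = √(30) ≈ 5.477 → counterexample
(0, 7): LHS = 7/2, RHS = 0 → counterexample
(5, 5): LHS = 5, RHS = 5 → satisfies claim

That makes 3 counterexamples.

Answer: 3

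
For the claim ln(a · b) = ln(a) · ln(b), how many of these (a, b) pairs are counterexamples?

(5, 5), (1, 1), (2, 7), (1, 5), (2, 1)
4

Testing each pair:
(5, 5): LHS = ln(25) ≈ 3.219, RHS = ln(5)² ≈ 2.59 → counterexample
(1, 1): LHS = 0, RHS = 0 → satisfies claim
(2, 7): LHS = ln(14) ≈ 2.639, RHS = ln(2)·ln(7) ≈ 1.349 → counterexample
(1, 5): LHS = ln(5) ≈ 1.609, RHS = 0 → counterexample
(2, 1): LHS = ln(2) ≈ 0.6931, RHS = 0 → counterexample

That makes 4 counterexamples.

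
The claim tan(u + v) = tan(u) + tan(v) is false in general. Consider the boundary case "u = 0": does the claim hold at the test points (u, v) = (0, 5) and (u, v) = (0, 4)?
Yes, holds at both test points

At (0, 5): LHS = tan(5) ≈ -3.381, RHS = tan(5) ≈ -3.381 → equal
At (0, 4): LHS = tan(4) ≈ 1.158, RHS = tan(4) ≈ 1.158 → equal

So the claim does hold at both of these boundary points, even though it is not an identity.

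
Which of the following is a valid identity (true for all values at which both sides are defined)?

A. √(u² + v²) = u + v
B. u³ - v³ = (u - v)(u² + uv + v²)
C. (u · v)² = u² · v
B

A: fails at (4, 5) — LHS = √(41) ≈ 6.403, RHS = 9.
B: holds — e.g. at (5, 5), both sides equal 0.
C: fails at (4, 6) — LHS = 576, RHS = 96.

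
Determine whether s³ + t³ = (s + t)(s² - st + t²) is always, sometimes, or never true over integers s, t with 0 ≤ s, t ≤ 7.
The identity holds for every pair in the range. For instance at (s, t) = (1, 1): both sides equal 2.

Answer: Always true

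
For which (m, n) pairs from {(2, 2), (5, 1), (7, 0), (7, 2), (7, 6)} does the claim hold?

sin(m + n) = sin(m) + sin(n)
(7, 0)

Testing each pair:
(2, 2): LHS = sin(4) ≈ -0.7568, RHS = 2·sin(2) ≈ 1.819 → fails
(5, 1): LHS = sin(6) ≈ -0.2794, RHS = sin(5) + sin(1) ≈ -0.1175 → fails
(7, 0): LHS = sin(7) ≈ 0.657, RHS = sin(7) ≈ 0.657 → holds
(7, 2): LHS = sin(9) ≈ 0.4121, RHS = sin(7) + sin(2) ≈ 1.566 → fails
(7, 6): LHS = sin(13) ≈ 0.4202, RHS = sin(6) + sin(7) ≈ 0.3776 → fails

1 of 5 pairs satisfies the claim.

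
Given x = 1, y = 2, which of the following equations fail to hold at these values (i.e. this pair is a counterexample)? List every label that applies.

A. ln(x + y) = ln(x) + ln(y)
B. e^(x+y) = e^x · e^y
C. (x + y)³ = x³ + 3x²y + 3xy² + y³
Evaluating each claim at the given values:
A. LHS = ln(3) ≈ 1.099, RHS = ln(2) ≈ 0.6931 → fails here (LHS ≠ RHS)
B. LHS = e^3 ≈ 20.09, RHS = e^3 ≈ 20.09 → holds here (LHS = RHS)
C. LHS = 27, RHS = 27 → holds here (LHS = RHS)

Answer: A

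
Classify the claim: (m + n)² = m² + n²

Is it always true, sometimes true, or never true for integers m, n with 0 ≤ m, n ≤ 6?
It holds at (m, n) = (6, 0) (both sides equal 36), but fails at (m, n) = (1, 2) (LHS = 9, RHS = 5).

Answer: Sometimes true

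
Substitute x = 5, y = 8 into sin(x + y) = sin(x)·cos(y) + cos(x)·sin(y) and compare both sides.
LHS = sin(5 + 8) = sin(13) ≈ 0.4202
RHS = sin(5)·cos(8) + cos(5)·sin(8) = sin(5)·cos(8) + sin(8)·cos(5) ≈ 0.4202

LHS = RHS: the two sides agree.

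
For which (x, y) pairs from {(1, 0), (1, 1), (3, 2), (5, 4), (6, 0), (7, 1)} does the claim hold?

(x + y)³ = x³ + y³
Testing each pair:
(1, 0): LHS = 1, RHS = 1 → holds
(1, 1): LHS = 8, RHS = 2 → fails
(3, 2): LHS = 125, RHS = 35 → fails
(5, 4): LHS = 729, RHS = 189 → fails
(6, 0): LHS = 216, RHS = 216 → holds
(7, 1): LHS = 512, RHS = 344 → fails

2 of 6 pairs satisfy the claim.

Answer: (1, 0), (6, 0)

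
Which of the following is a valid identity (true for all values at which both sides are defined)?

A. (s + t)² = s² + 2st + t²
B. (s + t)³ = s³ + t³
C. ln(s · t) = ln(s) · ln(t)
A: holds — e.g. at (3, 7), both sides equal 100.
B: fails at (4, 6) — LHS = 1000, RHS = 280.
C: fails at (3, 5) — LHS = ln(15) ≈ 2.708, RHS = ln(3)·ln(5) ≈ 1.768.

Answer: A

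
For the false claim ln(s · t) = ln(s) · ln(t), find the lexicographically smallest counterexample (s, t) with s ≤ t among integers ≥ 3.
Substituting (3, 3) into the claim:
LHS = ln(3 · 3) = ln(9) ≈ 2.197
RHS = ln(3) · ln(3) = ln(3)² ≈ 1.207

Since LHS ≠ RHS, this pair disproves the claim, and no lexicographically smaller pair (s ≤ t, integers ≥ 3) does.

For instance (6, 7) is also a counterexample (LHS = ln(42) ≈ 3.738, RHS = ln(6)·ln(7) ≈ 3.487), but it's lexicographically larger.

Answer: (s, t) = (3, 3)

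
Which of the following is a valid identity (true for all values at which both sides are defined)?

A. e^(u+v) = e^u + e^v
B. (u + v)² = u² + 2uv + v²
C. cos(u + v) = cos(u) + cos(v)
B

A: fails at (3, 7) — LHS = e^10 ≈ 22026.5, RHS = e^3 + e^7 ≈ 1117.
B: holds — e.g. at (2, 2), both sides equal 16.
C: fails at (3, 3) — LHS = cos(6) ≈ 0.9602, RHS = 2·cos(3) ≈ -1.98.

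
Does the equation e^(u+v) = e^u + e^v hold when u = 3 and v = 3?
Substituting u = 3, v = 3:

LHS = e^(3+3) = e^6 ≈ 403.4
RHS = e^3 + e^3 = 2·e^3 ≈ 40.17

LHS ≠ RHS, so the equation does not hold at this point.

Answer: Fails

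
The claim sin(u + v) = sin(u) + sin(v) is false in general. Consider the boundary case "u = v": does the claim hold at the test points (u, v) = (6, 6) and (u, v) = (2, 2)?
No, fails at both test points

At (6, 6): LHS = sin(12) ≈ -0.5366 ≠ RHS = 2·sin(6) ≈ -0.5588
At (2, 2): LHS = sin(4) ≈ -0.7568 ≠ RHS = 2·sin(2) ≈ 1.819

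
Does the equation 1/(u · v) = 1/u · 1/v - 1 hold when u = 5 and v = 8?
Substituting u = 5, v = 8:

LHS = 1/(5 · 8) = 1/40
RHS = 1/5 · 1/8 - 1 = -39/40

LHS ≠ RHS, so the equation does not hold at this point.

Answer: Fails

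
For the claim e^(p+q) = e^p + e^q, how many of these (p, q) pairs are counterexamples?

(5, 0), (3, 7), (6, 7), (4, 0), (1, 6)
5

Testing each pair:
(5, 0): LHS = e^5 ≈ 148.4, RHS = 1 + e^5 ≈ 149.4 → counterexample
(3, 7): LHS = e^10 ≈ 22026.5, RHS = e^3 + e^7 ≈ 1117 → counterexample
(6, 7): LHS = e^13 ≈ 442413.4, RHS = e^6 + e^7 ≈ 1500 → counterexample
(4, 0): LHS = e^4 ≈ 54.6, RHS = 1 + e^4 ≈ 55.6 → counterexample
(1, 6): LHS = e^7 ≈ 1097, RHS = e + e^6 ≈ 406.1 → counterexample

That makes 5 counterexamples.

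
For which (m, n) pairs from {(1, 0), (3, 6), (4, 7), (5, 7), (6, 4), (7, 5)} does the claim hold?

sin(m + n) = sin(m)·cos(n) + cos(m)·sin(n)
Testing each pair:
(1, 0): LHS = sin(1) ≈ 0.8415, RHS = sin(1) ≈ 0.8415 → holds
(3, 6): LHS = sin(9) ≈ 0.4121, RHS = sin(3)·cos(6) + sin(6)·cos(3) ≈ 0.4121 → holds
(4, 7): LHS = sin(11) ≈ -1, RHS = sin(4)·cos(7) + sin(7)·cos(4) ≈ -1 → holds
(5, 7): LHS = sin(12) ≈ -0.5366, RHS = sin(5)·cos(7) + sin(7)·cos(5) ≈ -0.5366 → holds
(6, 4): LHS = sin(10) ≈ -0.544, RHS = sin(4)·cos(6) + sin(6)·cos(4) ≈ -0.544 → holds
(7, 5): LHS = sin(12) ≈ -0.5366, RHS = sin(5)·cos(7) + sin(7)·cos(5) ≈ -0.5366 → holds

Every pair satisfies the claim.

Answer: All pairs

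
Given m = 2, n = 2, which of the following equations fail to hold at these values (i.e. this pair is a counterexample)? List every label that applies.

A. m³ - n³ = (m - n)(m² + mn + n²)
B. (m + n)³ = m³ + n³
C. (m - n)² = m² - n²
Evaluating each claim at the given values:
A. LHS = 0, RHS = 0 → holds here (LHS = RHS)
B. LHS = 64, RHS = 16 → fails here (LHS ≠ RHS)
C. LHS = 0, RHS = 0 → holds here (LHS = RHS)

Answer: B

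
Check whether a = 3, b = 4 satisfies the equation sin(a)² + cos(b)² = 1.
Fails

Substituting a = 3, b = 4:

LHS = sin(3)² + cos(4)² ≈ 0.4472
RHS = 1

LHS ≠ RHS, so the equation does not hold at this point.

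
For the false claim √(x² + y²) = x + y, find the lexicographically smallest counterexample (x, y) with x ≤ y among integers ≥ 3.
(x, y) = (3, 3)

Substituting (3, 3) into the claim:
LHS = √(3² + 3²) = 3·√(2) ≈ 4.243
RHS = 3 + 3 = 6

Since LHS ≠ RHS, this pair disproves the claim, and no lexicographically smaller pair (x ≤ y, integers ≥ 3) does.

For instance (9, 10) is also a counterexample (LHS = √(181) ≈ 13.45, RHS = 19), but it's lexicographically larger.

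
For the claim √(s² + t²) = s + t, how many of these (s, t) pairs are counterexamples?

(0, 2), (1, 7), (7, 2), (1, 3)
3

Testing each pair:
(0, 2): LHS = 2, RHS = 2 → satisfies claim
(1, 7): LHS = 5·√(2) ≈ 7.071, RHS = 8 → counterexample
(7, 2): LHS = √(53) ≈ 7.28, RHS = 9 → counterexample
(1, 3): LHS = √(10) ≈ 3.162, RHS = 4 → counterexample

That makes 3 counterexamples.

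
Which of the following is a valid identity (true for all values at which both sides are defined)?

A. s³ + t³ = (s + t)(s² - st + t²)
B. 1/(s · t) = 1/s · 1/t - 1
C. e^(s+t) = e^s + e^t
A: holds — e.g. at (4, 6), both sides equal 280.
B: fails at (4, 4) — LHS = 1/16, RHS = -15/16.
C: fails at (4, 6) — LHS = e^10 ≈ 22026.5, RHS = e^4 + e^6 ≈ 458.

Answer: A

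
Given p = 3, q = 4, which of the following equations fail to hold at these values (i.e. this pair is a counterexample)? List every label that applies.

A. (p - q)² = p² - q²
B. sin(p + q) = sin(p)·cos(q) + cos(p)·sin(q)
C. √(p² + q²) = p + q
A, C

Evaluating each claim at the given values:
A. LHS = 1, RHS = -7 → fails here (LHS ≠ RHS)
B. LHS = sin(7) ≈ 0.657, RHS = sin(3)·cos(4) + sin(4)·cos(3) ≈ 0.657 → holds here (LHS = RHS)
C. LHS = 5, RHS = 7 → fails here (LHS ≠ RHS)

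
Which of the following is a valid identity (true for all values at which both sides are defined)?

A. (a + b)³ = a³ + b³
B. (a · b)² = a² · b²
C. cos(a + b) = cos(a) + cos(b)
B

A: fails at (3, 5) — LHS = 512, RHS = 152.
B: holds — e.g. at (2, 4), both sides equal 64.
C: fails at (3, 5) — LHS = cos(8) ≈ -0.1455, RHS = cos(3) + cos(5) ≈ -0.7063.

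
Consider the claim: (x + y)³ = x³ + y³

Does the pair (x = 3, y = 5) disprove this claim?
Yes

Substituting x = 3, y = 5:
LHS = (3 + 5)³ = 512
RHS = 3³ + 5³ = 152

Since LHS ≠ RHS, this pair disproves the claim.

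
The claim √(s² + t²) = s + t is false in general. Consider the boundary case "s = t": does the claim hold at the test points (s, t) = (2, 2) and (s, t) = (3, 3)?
No, fails at both test points

At (2, 2): LHS = 2·√(2) ≈ 2.828 ≠ RHS = 4
At (3, 3): LHS = 3·√(2) ≈ 4.243 ≠ RHS = 6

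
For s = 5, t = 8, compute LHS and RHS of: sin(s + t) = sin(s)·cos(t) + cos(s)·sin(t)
LHS = sin(5 + 8) = sin(13) ≈ 0.4202
RHS = sin(5)·cos(8) + cos(5)·sin(8) = sin(5)·cos(8) + sin(8)·cos(5) ≈ 0.4202

LHS = RHS: the two sides agree.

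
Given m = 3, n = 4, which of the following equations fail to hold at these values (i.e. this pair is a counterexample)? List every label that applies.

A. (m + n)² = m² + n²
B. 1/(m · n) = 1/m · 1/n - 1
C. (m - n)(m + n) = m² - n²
A, B

Evaluating each claim at the given values:
A. LHS = 49, RHS = 25 → fails here (LHS ≠ RHS)
B. LHS = 1/12, RHS = -11/12 → fails here (LHS ≠ RHS)
C. LHS = -7, RHS = -7 → holds here (LHS = RHS)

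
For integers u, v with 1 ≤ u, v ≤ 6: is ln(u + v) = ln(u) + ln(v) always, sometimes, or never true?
Sometimes true

It holds at (u, v) = (2, 2) (both sides equal ln(4) ≈ 1.386), but fails at (u, v) = (6, 2) (LHS = ln(8) ≈ 2.079, RHS = ln(2) + ln(6) ≈ 2.485).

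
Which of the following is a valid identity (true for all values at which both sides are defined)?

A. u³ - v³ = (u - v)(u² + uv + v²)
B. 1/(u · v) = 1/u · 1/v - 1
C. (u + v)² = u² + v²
A

A: holds — e.g. at (3, 7), both sides equal -316.
B: fails at (1, 5) — LHS = 1/5, RHS = -4/5.
C: fails at (2, 4) — LHS = 36, RHS = 20.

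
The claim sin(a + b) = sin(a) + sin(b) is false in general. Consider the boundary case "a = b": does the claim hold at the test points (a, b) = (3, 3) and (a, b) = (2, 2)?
At (3, 3): LHS = sin(6) ≈ -0.2794 ≠ RHS = 2·sin(3) ≈ 0.2822
At (2, 2): LHS = sin(4) ≈ -0.7568 ≠ RHS = 2·sin(2) ≈ 1.819

Answer: No, fails at both test points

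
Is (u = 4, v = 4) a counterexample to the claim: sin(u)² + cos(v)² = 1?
No

Substituting u = 4, v = 4:
LHS = sin(4)² + cos(4)² = 1
RHS = 1

The sides agree, so this pair does not disprove the claim.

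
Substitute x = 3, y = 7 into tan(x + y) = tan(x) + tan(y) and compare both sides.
LHS = tan(3 + 7) = tan(10) ≈ 0.6484
RHS = tan(3) + tan(7) ≈ 0.7289

LHS ≠ RHS (they differ by about 0.08054), so the equation does not hold here.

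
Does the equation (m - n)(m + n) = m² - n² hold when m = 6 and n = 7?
Substituting m = 6, n = 7:

LHS = (6 - 7)(6 + 7) = -13
RHS = 6² - 7² = -13

LHS = RHS, so the equation holds at this point.

Answer: Holds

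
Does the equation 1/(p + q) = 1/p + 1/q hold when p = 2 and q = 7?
Fails

Substituting p = 2, q = 7:

LHS = 1/(2 + 7) = 1/9
RHS = 1/2 + 1/7 = 9/14

LHS ≠ RHS, so the equation does not hold at this point.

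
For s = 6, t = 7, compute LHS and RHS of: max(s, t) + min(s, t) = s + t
LHS = max(6, 7) + min(6, 7) = 13
RHS = 6 + 7 = 13

LHS = RHS: the two sides agree.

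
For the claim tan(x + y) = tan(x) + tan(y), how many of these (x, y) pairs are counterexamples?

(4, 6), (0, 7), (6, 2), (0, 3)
2

Testing each pair:
(4, 6): LHS = tan(10) ≈ 0.6484, RHS = tan(6) + tan(4) ≈ 0.8668 → counterexample
(0, 7): LHS = tan(7) ≈ 0.8714, RHS = tan(7) ≈ 0.8714 → satisfies claim
(6, 2): LHS = tan(8) ≈ -6.8, RHS = tan(2) + tan(6) ≈ -2.476 → counterexample
(0, 3): LHS = tan(3) ≈ -0.1425, RHS = tan(3) ≈ -0.1425 → satisfies claim

That makes 2 counterexamples.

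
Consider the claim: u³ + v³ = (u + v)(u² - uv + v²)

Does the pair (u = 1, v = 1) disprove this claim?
No

Substituting u = 1, v = 1:
LHS = 1³ + 1³ = 2
RHS = (1 + 1)(1² - 1·1 + 1²) = 2

The sides agree, so this pair does not disprove the claim.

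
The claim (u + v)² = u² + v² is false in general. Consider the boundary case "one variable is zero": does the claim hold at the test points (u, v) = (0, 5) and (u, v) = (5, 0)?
Yes, holds at both test points

At (0, 5): LHS = 25, RHS = 25 → equal
At (5, 0): LHS = 25, RHS = 25 → equal

So the claim does hold at both of these boundary points, even though it is not an identity.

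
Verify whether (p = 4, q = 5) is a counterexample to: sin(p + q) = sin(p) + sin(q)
Yes

Substituting p = 4, q = 5:
LHS = sin(4 + 5) = sin(9) ≈ 0.4121
RHS = sin(4) + sin(5) ≈ -1.716

Since LHS ≠ RHS, this pair disproves the claim.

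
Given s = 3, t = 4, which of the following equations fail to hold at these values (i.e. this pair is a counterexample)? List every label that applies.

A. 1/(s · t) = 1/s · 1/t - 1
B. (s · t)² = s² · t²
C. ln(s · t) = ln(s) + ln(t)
A

Evaluating each claim at the given values:
A. LHS = 1/12, RHS = -11/12 → fails here (LHS ≠ RHS)
B. LHS = 144, RHS = 144 → holds here (LHS = RHS)
C. LHS = ln(12) ≈ 2.485, RHS = ln(3) + ln(4) ≈ 2.485 → holds here (LHS = RHS)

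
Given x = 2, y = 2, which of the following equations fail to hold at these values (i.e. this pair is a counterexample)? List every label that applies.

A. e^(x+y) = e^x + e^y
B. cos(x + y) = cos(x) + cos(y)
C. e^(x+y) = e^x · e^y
Evaluating each claim at the given values:
A. LHS = e^4 ≈ 54.6, RHS = 2·e^2 ≈ 14.78 → fails here (LHS ≠ RHS)
B. LHS = cos(4) ≈ -0.6536, RHS = 2·cos(2) ≈ -0.8323 → fails here (LHS ≠ RHS)
C. LHS = e^4 ≈ 54.6, RHS = e^4 ≈ 54.6 → holds here (LHS = RHS)

Answer: A, B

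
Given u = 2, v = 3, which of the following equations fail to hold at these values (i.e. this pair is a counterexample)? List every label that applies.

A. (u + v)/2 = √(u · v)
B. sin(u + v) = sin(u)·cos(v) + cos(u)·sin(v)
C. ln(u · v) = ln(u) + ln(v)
Evaluating each claim at the given values:
A. LHS = 5/2, RHS = √(6) ≈ 2.449 → fails here (LHS ≠ RHS)
B. LHS = sin(5) ≈ -0.9589, RHS = sin(2)·cos(3) + sin(3)·cos(2) ≈ -0.9589 → holds here (LHS = RHS)
C. LHS = ln(6) ≈ 1.792, RHS = ln(2) + ln(3) ≈ 1.792 → holds here (LHS = RHS)

Answer: A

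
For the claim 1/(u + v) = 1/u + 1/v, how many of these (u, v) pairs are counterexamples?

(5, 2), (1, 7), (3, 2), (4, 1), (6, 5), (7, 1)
6

Testing each pair:
(5, 2): LHS = 1/7, RHS = 7/10 → counterexample
(1, 7): LHS = 1/8, RHS = 8/7 → counterexample
(3, 2): LHS = 1/5, RHS = 5/6 → counterexample
(4, 1): LHS = 1/5, RHS = 5/4 → counterexample
(6, 5): LHS = 1/11, RHS = 11/30 → counterexample
(7, 1): LHS = 1/8, RHS = 8/7 → counterexample

That makes 6 counterexamples.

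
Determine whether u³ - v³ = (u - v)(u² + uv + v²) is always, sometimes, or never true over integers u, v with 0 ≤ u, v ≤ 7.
Always true

The identity holds for every pair in the range. For instance at (u, v) = (7, 1): both sides equal 342.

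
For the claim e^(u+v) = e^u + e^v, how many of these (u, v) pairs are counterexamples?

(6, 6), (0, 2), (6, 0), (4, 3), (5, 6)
5

Testing each pair:
(6, 6): LHS = e^12 ≈ 162754.8, RHS = 2·e^6 ≈ 806.9 → counterexample
(0, 2): LHS = e^2 ≈ 7.389, RHS = 1 + e^2 ≈ 8.389 → counterexample
(6, 0): LHS = e^6 ≈ 403.4, RHS = 1 + e^6 ≈ 404.4 → counterexample
(4, 3): LHS = e^7 ≈ 1097, RHS = e^3 + e^4 ≈ 74.68 → counterexample
(5, 6): LHS = e^11 ≈ 59874.1, RHS = e^5 + e^6 ≈ 551.8 → counterexample

That makes 5 counterexamples.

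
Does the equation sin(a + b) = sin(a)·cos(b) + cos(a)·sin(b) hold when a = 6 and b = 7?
Holds

Substituting a = 6, b = 7:

LHS = sin(6 + 7) = sin(13) ≈ 0.4202
RHS = sin(6)·cos(7) + cos(6)·sin(7) = sin(6)·cos(7) + sin(7)·cos(6) ≈ 0.4202

LHS = RHS, so the equation holds at this point.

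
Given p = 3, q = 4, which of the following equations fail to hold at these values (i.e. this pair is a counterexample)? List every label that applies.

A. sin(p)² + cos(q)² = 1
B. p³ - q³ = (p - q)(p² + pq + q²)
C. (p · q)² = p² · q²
A

Evaluating each claim at the given values:
A. LHS = sin(3)² + cos(4)² ≈ 0.4472, RHS = 1 → fails here (LHS ≠ RHS)
B. LHS = -37, RHS = -37 → holds here (LHS = RHS)
C. LHS = 144, RHS = 144 → holds here (LHS = RHS)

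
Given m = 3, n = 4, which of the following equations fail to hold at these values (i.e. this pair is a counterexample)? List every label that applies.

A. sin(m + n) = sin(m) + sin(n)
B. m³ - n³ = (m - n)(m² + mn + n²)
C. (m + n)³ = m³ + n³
A, C

Evaluating each claim at the given values:
A. LHS = sin(7) ≈ 0.657, RHS = sin(4) + sin(3) ≈ -0.6157 → fails here (LHS ≠ RHS)
B. LHS = -37, RHS = -37 → holds here (LHS = RHS)
C. LHS = 343, RHS = 91 → fails here (LHS ≠ RHS)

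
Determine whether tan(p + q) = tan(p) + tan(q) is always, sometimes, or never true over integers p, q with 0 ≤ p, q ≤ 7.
It holds at (p, q) = (2, 0) (both sides equal tan(2) ≈ -2.185), but fails at (p, q) = (3, 3) (LHS = tan(6) ≈ -0.291, RHS = 2·tan(3) ≈ -0.2851).

Answer: Sometimes true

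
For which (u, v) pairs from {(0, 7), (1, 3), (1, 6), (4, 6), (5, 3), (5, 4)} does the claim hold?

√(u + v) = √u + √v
(0, 7)

Testing each pair:
(0, 7): LHS = √(7) ≈ 2.646, RHS = √(7) ≈ 2.646 → holds
(1, 3): LHS = 2, RHS = 1 + √(3) ≈ 2.732 → fails
(1, 6): LHS = √(7) ≈ 2.646, RHS = 1 + √(6) ≈ 3.449 → fails
(4, 6): LHS = √(10) ≈ 3.162, RHS = 2 + √(6) ≈ 4.449 → fails
(5, 3): LHS = 2·√(2) ≈ 2.828, RHS = √(3) + √(5) ≈ 3.968 → fails
(5, 4): LHS = 3, RHS = 2 + √(5) ≈ 4.236 → fails

1 of 6 pairs satisfies the claim.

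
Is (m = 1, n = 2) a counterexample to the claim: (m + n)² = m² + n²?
Yes

Substituting m = 1, n = 2:
LHS = (1 + 2)² = 9
RHS = 1² + 2² = 5

Since LHS ≠ RHS, this pair disproves the claim.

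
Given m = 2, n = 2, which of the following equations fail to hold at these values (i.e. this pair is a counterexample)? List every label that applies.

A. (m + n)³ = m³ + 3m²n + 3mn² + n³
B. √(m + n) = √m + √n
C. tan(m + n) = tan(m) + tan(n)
Evaluating each claim at the given values:
A. LHS = 64, RHS = 64 → holds here (LHS = RHS)
B. LHS = 2, RHS = 2·√(2) ≈ 2.828 → fails here (LHS ≠ RHS)
C. LHS = tan(4) ≈ 1.158, RHS = 2·tan(2) ≈ -4.37 → fails here (LHS ≠ RHS)

Answer: B, C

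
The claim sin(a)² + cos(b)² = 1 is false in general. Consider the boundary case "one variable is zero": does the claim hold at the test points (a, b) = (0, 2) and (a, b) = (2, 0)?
At (0, 2): LHS = cos(2)² ≈ 0.1732 ≠ RHS = 1
At (2, 0): LHS = sin(2)² + 1 ≈ 1.827 ≠ RHS = 1

Answer: No, fails at both test points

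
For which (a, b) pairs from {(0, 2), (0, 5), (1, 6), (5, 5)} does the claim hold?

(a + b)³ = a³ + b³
Testing each pair:
(0, 2): LHS = 8, RHS = 8 → holds
(0, 5): LHS = 125, RHS = 125 → holds
(1, 6): LHS = 343, RHS = 217 → fails
(5, 5): LHS = 1000, RHS = 250 → fails

2 of 4 pairs satisfy the claim.

Answer: (0, 2), (0, 5)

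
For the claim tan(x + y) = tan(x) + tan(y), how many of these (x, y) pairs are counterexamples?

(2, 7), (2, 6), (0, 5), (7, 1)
Testing each pair:
(2, 7): LHS = tan(9) ≈ -0.4523, RHS = tan(2) + tan(7) ≈ -1.314 → counterexample
(2, 6): LHS = tan(8) ≈ -6.8, RHS = tan(2) + tan(6) ≈ -2.476 → counterexample
(0, 5): LHS = tan(5) ≈ -3.381, RHS = tan(5) ≈ -3.381 → satisfies claim
(7, 1): LHS = tan(8) ≈ -6.8, RHS = tan(7) + tan(1) ≈ 2.429 → counterexample

That makes 3 counterexamples.

Answer: 3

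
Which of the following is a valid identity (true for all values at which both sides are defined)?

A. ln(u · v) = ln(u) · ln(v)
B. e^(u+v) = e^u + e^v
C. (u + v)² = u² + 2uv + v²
A: fails at (4, 5) — LHS = ln(20) ≈ 2.996, RHS = ln(4)·ln(5) ≈ 2.231.
B: fails at (1, 1) — LHS = e^2 ≈ 7.389, RHS = 2·e ≈ 5.437.
C: holds — e.g. at (0, 1), both sides equal 1.

Answer: C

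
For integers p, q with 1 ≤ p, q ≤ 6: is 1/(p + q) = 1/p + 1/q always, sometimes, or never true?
The claim fails for every pair in the range. For instance at (p, q) = (4, 5): LHS = 1/9, RHS = 9/20.

Answer: Never true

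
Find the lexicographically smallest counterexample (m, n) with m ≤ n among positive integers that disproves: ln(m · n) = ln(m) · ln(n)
(m, n) = (1, 2)

At (1, 1): both sides equal 0, so it holds there.

Substituting (1, 2) into the claim:
LHS = ln(1 · 2) = ln(2) ≈ 0.6931
RHS = ln(1) · ln(2) = 0

Since LHS ≠ RHS, this pair disproves the claim, and no lexicographically smaller pair (m ≤ n, positive integers) does.

For instance (2, 4) is also a counterexample (LHS = ln(8) ≈ 2.079, RHS = ln(2)·ln(4) ≈ 0.9609), but it's lexicographically larger.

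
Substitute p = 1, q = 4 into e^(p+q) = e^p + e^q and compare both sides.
LHS = e^(1+4) = e^5 ≈ 148.4
RHS = e^1 + e^4 = e + e^4 ≈ 57.32

LHS ≠ RHS (they differ by about 91.1), so the equation does not hold here.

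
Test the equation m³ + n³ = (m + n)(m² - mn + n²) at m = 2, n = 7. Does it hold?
Substituting m = 2, n = 7:

LHS = 2³ + 7³ = 351
RHS = (2 + 7)(2² - 2·7 + 7²) = 351

LHS = RHS, so the equation holds at this point.

Answer: Holds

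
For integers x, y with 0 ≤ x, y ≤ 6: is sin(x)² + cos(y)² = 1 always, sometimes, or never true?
Sometimes true

It holds at (x, y) = (0, 0) (both sides equal 1), but fails at (x, y) = (0, 6) (LHS = cos(6)² ≈ 0.9219, RHS = 1).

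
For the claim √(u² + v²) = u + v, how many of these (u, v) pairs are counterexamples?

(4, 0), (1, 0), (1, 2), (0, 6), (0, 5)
1

Testing each pair:
(4, 0): LHS = 4, RHS = 4 → satisfies claim
(1, 0): LHS = 1, RHS = 1 → satisfies claim
(1, 2): LHS = √(5) ≈ 2.236, RHS = 3 → counterexample
(0, 6): LHS = 6, RHS = 6 → satisfies claim
(0, 5): LHS = 5, RHS = 5 → satisfies claim

That makes 1 counterexample.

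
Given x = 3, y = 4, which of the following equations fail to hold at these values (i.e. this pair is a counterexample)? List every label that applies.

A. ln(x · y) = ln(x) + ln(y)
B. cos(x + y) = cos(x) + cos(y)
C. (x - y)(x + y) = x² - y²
Evaluating each claim at the given values:
A. LHS = ln(12) ≈ 2.485, RHS = ln(3) + ln(4) ≈ 2.485 → holds here (LHS = RHS)
B. LHS = cos(7) ≈ 0.7539, RHS = cos(3) + cos(4) ≈ -1.644 → fails here (LHS ≠ RHS)
C. LHS = -7, RHS = -7 → holds here (LHS = RHS)

Answer: B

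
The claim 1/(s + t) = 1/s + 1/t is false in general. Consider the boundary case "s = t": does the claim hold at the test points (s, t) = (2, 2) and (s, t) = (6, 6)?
At (2, 2): LHS = 1/4 ≠ RHS = 1
At (6, 6): LHS = 1/12 ≠ RHS = 1/3

Answer: No, fails at both test points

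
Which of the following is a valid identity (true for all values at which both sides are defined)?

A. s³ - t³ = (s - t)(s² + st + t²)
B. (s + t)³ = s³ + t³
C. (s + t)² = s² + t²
A

A: holds — e.g. at (3, 4), both sides equal -37.
B: fails at (1, 5) — LHS = 216, RHS = 126.
C: fails at (5, 8) — LHS = 169, RHS = 89.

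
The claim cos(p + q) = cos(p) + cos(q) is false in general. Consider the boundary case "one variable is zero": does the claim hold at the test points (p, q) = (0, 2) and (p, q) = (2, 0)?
At (0, 2): LHS = cos(2) ≈ -0.4161 ≠ RHS = cos(2) + 1 ≈ 0.5839
At (2, 0): LHS = cos(2) ≈ -0.4161 ≠ RHS = cos(2) + 1 ≈ 0.5839

Answer: No, fails at both test points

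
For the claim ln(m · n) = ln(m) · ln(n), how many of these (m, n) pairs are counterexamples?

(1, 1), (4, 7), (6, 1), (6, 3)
Testing each pair:
(1, 1): LHS = 0, RHS = 0 → satisfies claim
(4, 7): LHS = ln(28) ≈ 3.332, RHS = ln(4)·ln(7) ≈ 2.698 → counterexample
(6, 1): LHS = ln(6) ≈ 1.792, RHS = 0 → counterexample
(6, 3): LHS = ln(18) ≈ 2.89, RHS = ln(3)·ln(6) ≈ 1.968 → counterexample

That makes 3 counterexamples.

Answer: 3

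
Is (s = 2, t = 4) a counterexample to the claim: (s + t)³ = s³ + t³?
Yes

Substituting s = 2, t = 4:
LHS = (2 + 4)³ = 216
RHS = 2³ + 4³ = 72

Since LHS ≠ RHS, this pair disproves the claim.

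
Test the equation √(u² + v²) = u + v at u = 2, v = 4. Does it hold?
Fails

Substituting u = 2, v = 4:

LHS = √(2² + 4²) = 2·√(5) ≈ 4.472
RHS = 2 + 4 = 6

LHS ≠ RHS, so the equation does not hold at this point.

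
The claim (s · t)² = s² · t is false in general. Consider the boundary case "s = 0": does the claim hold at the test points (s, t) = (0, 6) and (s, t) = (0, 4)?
At (0, 6): LHS = 0, RHS = 0 → equal
At (0, 4): LHS = 0, RHS = 0 → equal

So the claim does hold at both of these boundary points, even though it is not an identity.

Answer: Yes, holds at both test points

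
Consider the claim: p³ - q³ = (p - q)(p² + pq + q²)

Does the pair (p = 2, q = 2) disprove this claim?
No

Substituting p = 2, q = 2:
LHS = 2³ - 2³ = 0
RHS = (2 - 2)(2² + 2·2 + 2²) = 0

The sides agree, so this pair does not disprove the claim.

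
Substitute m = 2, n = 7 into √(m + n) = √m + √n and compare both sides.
LHS = √(2 + 7) = 3
RHS = √2 + √7 = √(2) + √(7) ≈ 4.06

LHS ≠ RHS (they differ by about 1.06), so the equation does not hold here.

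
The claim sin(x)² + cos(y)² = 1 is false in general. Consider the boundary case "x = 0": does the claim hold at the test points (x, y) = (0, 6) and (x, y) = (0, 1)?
At (0, 6): LHS = cos(6)² ≈ 0.9219 ≠ RHS = 1
At (0, 1): LHS = cos(1)² ≈ 0.2919 ≠ RHS = 1

Answer: No, fails at both test points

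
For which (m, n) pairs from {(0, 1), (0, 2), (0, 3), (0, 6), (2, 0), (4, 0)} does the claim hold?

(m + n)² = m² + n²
Testing each pair:
(0, 1): LHS = 1, RHS = 1 → holds
(0, 2): LHS = 4, RHS = 4 → holds
(0, 3): LHS = 9, RHS = 9 → holds
(0, 6): LHS = 36, RHS = 36 → holds
(2, 0): LHS = 4, RHS = 4 → holds
(4, 0): LHS = 16, RHS = 16 → holds

Every pair satisfies the claim.

Answer: All pairs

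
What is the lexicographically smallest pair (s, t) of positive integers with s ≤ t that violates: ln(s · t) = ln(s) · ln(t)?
Substituting (1, 2) into the claim:
LHS = ln(1 · 2) = ln(2) ≈ 0.6931
RHS = ln(1) · ln(2) = 0

Since LHS ≠ RHS, this pair disproves the claim, and no lexicographically smaller pair (s ≤ t, positive integers) does.

For instance (7, 8) is also a counterexample (LHS = ln(56) ≈ 4.025, RHS = ln(7)·ln(8) ≈ 4.046), but it's lexicographically larger.

Answer: (s, t) = (1, 2)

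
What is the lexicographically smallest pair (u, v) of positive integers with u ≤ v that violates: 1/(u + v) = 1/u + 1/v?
Substituting (1, 1) into the claim:
LHS = 1/(1 + 1) = 1/2
RHS = 1/1 + 1/1 = 2

Since LHS ≠ RHS, this pair disproves the claim, and no lexicographically smaller pair (u ≤ v, positive integers) does.

For instance (2, 6) is also a counterexample (LHS = 1/8, RHS = 2/3), but it's lexicographically larger.

Answer: (u, v) = (1, 1)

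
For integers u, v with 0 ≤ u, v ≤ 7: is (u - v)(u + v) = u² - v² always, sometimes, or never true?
The identity holds for every pair in the range. For instance at (u, v) = (6, 4): both sides equal 20.

Answer: Always true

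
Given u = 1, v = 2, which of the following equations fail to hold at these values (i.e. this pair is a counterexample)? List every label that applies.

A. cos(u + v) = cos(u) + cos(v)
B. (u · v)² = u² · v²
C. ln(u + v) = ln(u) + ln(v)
A, C

Evaluating each claim at the given values:
A. LHS = cos(3) ≈ -0.99, RHS = cos(2) + cos(1) ≈ 0.1242 → fails here (LHS ≠ RHS)
B. LHS = 4, RHS = 4 → holds here (LHS = RHS)
C. LHS = ln(3) ≈ 1.099, RHS = ln(2) ≈ 0.6931 → fails here (LHS ≠ RHS)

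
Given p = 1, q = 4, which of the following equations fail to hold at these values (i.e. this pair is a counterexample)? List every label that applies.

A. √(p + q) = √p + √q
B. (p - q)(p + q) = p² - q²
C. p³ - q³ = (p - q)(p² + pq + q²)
Evaluating each claim at the given values:
A. LHS = √(5) ≈ 2.236, RHS = 3 → fails here (LHS ≠ RHS)
B. LHS = -15, RHS = -15 → holds here (LHS = RHS)
C. LHS = -63, RHS = -63 → holds here (LHS = RHS)

Answer: A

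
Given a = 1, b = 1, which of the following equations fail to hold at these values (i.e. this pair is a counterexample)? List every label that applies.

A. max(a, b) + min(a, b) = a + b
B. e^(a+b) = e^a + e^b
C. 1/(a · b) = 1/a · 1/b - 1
Evaluating each claim at the given values:
A. LHS = 2, RHS = 2 → holds here (LHS = RHS)
B. LHS = e^2 ≈ 7.389, RHS = 2·e ≈ 5.437 → fails here (LHS ≠ RHS)
C. LHS = 1, RHS = 0 → fails here (LHS ≠ RHS)

Answer: B, C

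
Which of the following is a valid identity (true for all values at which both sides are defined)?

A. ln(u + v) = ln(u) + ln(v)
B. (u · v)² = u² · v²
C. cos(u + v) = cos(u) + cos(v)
A: fails at (3, 4) — LHS = ln(7) ≈ 1.946, RHS = ln(3) + ln(4) ≈ 2.485.
B: holds — e.g. at (5, 5), both sides equal 625.
C: fails at (2, 4) — LHS = cos(6) ≈ 0.9602, RHS = cos(4) + cos(2) ≈ -1.07.

Answer: B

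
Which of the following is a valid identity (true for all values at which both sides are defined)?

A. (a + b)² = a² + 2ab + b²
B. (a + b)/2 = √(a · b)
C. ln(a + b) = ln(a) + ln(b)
A: holds — e.g. at (2, 2), both sides equal 16.
B: fails at (3, 7) — LHS = 5, RHS = √(21) ≈ 4.583.
C: fails at (3, 5) — LHS = ln(8) ≈ 2.079, RHS = ln(3) + ln(5) ≈ 2.708.

Answer: A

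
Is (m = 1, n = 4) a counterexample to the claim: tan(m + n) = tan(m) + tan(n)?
Yes

Substituting m = 1, n = 4:
LHS = tan(1 + 4) = tan(5) ≈ -3.381
RHS = tan(1) + tan(4) ≈ 2.715

Since LHS ≠ RHS, this pair disproves the claim.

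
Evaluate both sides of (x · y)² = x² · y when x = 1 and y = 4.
LHS = (1 · 4)² = 16
RHS = 1² · 4 = 4

LHS ≠ RHS, so the equation does not hold here.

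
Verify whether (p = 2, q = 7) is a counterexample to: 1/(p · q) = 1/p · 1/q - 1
Yes

Substituting p = 2, q = 7:
LHS = 1/(2 · 7) = 1/14
RHS = 1/2 · 1/7 - 1 = -13/14

Since LHS ≠ RHS, this pair disproves the claim.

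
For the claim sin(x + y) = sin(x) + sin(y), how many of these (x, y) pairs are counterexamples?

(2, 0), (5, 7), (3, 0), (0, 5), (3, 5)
Testing each pair:
(2, 0): LHS = sin(2) ≈ 0.9093, RHS = sin(2) ≈ 0.9093 → satisfies claim
(5, 7): LHS = sin(12) ≈ -0.5366, RHS = sin(5) + sin(7) ≈ -0.3019 → counterexample
(3, 0): LHS = sin(3) ≈ 0.1411, RHS = sin(3) ≈ 0.1411 → satisfies claim
(0, 5): LHS = sin(5) ≈ -0.9589, RHS = sin(5) ≈ -0.9589 → satisfies claim
(3, 5): LHS = sin(8) ≈ 0.9894, RHS = sin(5) + sin(3) ≈ -0.8178 → counterexample

That makes 2 counterexamples.

Answer: 2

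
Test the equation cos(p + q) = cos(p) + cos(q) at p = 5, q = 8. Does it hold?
Fails

Substituting p = 5, q = 8:

LHS = cos(5 + 8) = cos(13) ≈ 0.9074
RHS = cos(5) + cos(8) ≈ 0.1382

LHS ≠ RHS, so the equation does not hold at this point.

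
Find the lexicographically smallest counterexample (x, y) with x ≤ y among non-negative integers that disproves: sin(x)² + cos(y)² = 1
(x, y) = (0, 1)

Substituting (0, 1) into the claim:
LHS = sin(0)² + cos(1)² = cos(1)² ≈ 0.2919
RHS = 1

Since LHS ≠ RHS, this pair disproves the claim, and no lexicographically smaller pair (x ≤ y, non-negative integers) does.

For instance (2, 5) is also a counterexample (LHS = cos(5)² + sin(2)² ≈ 0.9073, RHS = 1), but it's lexicographically larger.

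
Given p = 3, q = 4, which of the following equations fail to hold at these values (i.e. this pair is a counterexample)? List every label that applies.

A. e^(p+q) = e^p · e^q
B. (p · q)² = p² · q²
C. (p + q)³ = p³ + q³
Evaluating each claim at the given values:
A. LHS = e^7 ≈ 1097, RHS = e^7 ≈ 1097 → holds here (LHS = RHS)
B. LHS = 144, RHS = 144 → holds here (LHS = RHS)
C. LHS = 343, RHS = 91 → fails here (LHS ≠ RHS)

Answer: C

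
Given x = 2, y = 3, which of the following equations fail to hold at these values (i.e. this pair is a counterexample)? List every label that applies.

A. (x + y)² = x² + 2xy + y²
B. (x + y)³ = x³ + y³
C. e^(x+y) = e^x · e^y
B

Evaluating each claim at the given values:
A. LHS = 25, RHS = 25 → holds here (LHS = RHS)
B. LHS = 125, RHS = 35 → fails here (LHS ≠ RHS)
C. LHS = e^5 ≈ 148.4, RHS = e^5 ≈ 148.4 → holds here (LHS = RHS)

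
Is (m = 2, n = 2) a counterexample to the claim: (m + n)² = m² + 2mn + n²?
Substituting m = 2, n = 2:
LHS = (2 + 2)² = 16
RHS = 2² + 2·2·2 + 2² = 16

The sides agree, so this pair does not disprove the claim.

Answer: No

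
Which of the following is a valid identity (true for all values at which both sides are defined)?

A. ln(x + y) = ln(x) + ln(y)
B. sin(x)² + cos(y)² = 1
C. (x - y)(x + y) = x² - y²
A: fails at (2, 7) — LHS = ln(9) ≈ 2.197, RHS = ln(2) + ln(7) ≈ 2.639.
B: fails at (1, 4) — LHS = cos(4)² + sin(1)² ≈ 1.135, RHS = 1.
C: holds — e.g. at (0, 1), both sides equal -1.

Answer: C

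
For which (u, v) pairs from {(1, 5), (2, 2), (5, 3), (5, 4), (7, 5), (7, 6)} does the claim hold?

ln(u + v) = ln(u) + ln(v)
(2, 2)

Testing each pair:
(1, 5): LHS = ln(6) ≈ 1.792, RHS = ln(5) ≈ 1.609 → fails
(2, 2): LHS = ln(4) ≈ 1.386, RHS = 2·ln(2) ≈ 1.386 → holds
(5, 3): LHS = ln(8) ≈ 2.079, RHS = ln(3) + ln(5) ≈ 2.708 → fails
(5, 4): LHS = ln(9) ≈ 2.197, RHS = ln(4) + ln(5) ≈ 2.996 → fails
(7, 5): LHS = ln(12) ≈ 2.485, RHS = ln(5) + ln(7) ≈ 3.555 → fails
(7, 6): LHS = ln(13) ≈ 2.565, RHS = ln(6) + ln(7) ≈ 3.738 → fails

1 of 6 pairs satisfies the claim.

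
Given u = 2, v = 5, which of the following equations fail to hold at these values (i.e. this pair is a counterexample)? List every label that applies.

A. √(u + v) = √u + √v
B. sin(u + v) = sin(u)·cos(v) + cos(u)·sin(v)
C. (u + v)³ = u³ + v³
Evaluating each claim at the given values:
A. LHS = √(7) ≈ 2.646, RHS = √(2) + √(5) ≈ 3.65 → fails here (LHS ≠ RHS)
B. LHS = sin(7) ≈ 0.657, RHS = sin(2)·cos(5) + sin(5)·cos(2) ≈ 0.657 → holds here (LHS = RHS)
C. LHS = 343, RHS = 133 → fails here (LHS ≠ RHS)

Answer: A, C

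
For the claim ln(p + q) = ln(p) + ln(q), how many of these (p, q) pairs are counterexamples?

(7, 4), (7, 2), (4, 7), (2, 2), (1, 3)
Testing each pair:
(7, 4): LHS = ln(11) ≈ 2.398, RHS = ln(4) + ln(7) ≈ 3.332 → counterexample
(7, 2): LHS = ln(9) ≈ 2.197, RHS = ln(2) + ln(7) ≈ 2.639 → counterexample
(4, 7): LHS = ln(11) ≈ 2.398, RHS = ln(4) + ln(7) ≈ 3.332 → counterexample
(2, 2): LHS = ln(4) ≈ 1.386, RHS = 2·ln(2) ≈ 1.386 → satisfies claim
(1, 3): LHS = ln(4) ≈ 1.386, RHS = ln(3) ≈ 1.099 → counterexample

That makes 4 counterexamples.

Answer: 4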